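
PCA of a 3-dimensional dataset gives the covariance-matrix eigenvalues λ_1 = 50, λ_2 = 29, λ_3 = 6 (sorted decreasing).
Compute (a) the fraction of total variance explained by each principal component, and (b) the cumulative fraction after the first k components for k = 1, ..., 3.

Step 1 — total variance = trace(Sigma) = Σ λ_i = 50 + 29 + 6 = 85.

Step 2 — fraction explained by component i = λ_i / Σ λ:
  PC1: 50/85 = 0.5882
  PC2: 29/85 = 0.3412
  PC3: 6/85 = 0.0706

Step 3 — cumulative fraction after k components = (λ_1 + ... + λ_k) / Σ λ:
  k = 1: 50/85 = 0.5882
  k = 2: (50 + 29)/85 = 79/85 = 0.9294
  k = 3: (50 + 29 + 6)/85 = 85/85 = 1

Summary (fraction, with percent):

explained: PC1 0.5882 (58.82%), PC2 0.3412 (34.12%), PC3 0.0706 (7.06%);  cumulative: 0.5882, 0.9294, 1


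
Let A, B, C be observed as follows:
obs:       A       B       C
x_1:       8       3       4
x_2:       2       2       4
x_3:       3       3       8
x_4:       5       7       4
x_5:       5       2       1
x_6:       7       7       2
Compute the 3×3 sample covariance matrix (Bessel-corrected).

Step 1 — column means:
  mean(A) = (8 + 2 + 3 + 5 + 5 + 7) / 6 = 30/6 = 5
  mean(B) = (3 + 2 + 3 + 7 + 2 + 7) / 6 = 24/6 = 4
  mean(C) = (4 + 4 + 8 + 4 + 1 + 2) / 6 = 23/6 = 3.8333

Step 2 — sample covariance S[i,j] = (1/(n-1)) · Σ_k (x_{k,i} - mean_i) · (x_{k,j} - mean_j), with n-1 = 5.
  S[A,A] = ((3)·(3) + (-3)·(-3) + (-2)·(-2) + (0)·(0) + (0)·(0) + (2)·(2)) / 5 = 26/5 = 5.2
  S[A,B] = ((3)·(-1) + (-3)·(-2) + (-2)·(-1) + (0)·(3) + (0)·(-2) + (2)·(3)) / 5 = 11/5 = 2.2
  S[A,C] = ((3)·(0.1667) + (-3)·(0.1667) + (-2)·(4.1667) + (0)·(0.1667) + (0)·(-2.8333) + (2)·(-1.8333)) / 5 = -12/5 = -2.4
  S[B,B] = ((-1)·(-1) + (-2)·(-2) + (-1)·(-1) + (3)·(3) + (-2)·(-2) + (3)·(3)) / 5 = 28/5 = 5.6
  S[B,C] = ((-1)·(0.1667) + (-2)·(0.1667) + (-1)·(4.1667) + (3)·(0.1667) + (-2)·(-2.8333) + (3)·(-1.8333)) / 5 = -4/5 = -0.8
  S[C,C] = ((0.1667)·(0.1667) + (0.1667)·(0.1667) + (4.1667)·(4.1667) + (0.1667)·(0.1667) + (-2.8333)·(-2.8333) + (-1.8333)·(-1.8333)) / 5 = 28.8333/5 = 5.7667

S is symmetric (S[j,i] = S[i,j]). Assembling:

S = [[5.2, 2.2, -2.4],
 [2.2, 5.6, -0.8],
 [-2.4, -0.8, 5.7667]]


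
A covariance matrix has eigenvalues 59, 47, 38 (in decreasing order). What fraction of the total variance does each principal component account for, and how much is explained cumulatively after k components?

Step 1 — total variance = trace(Sigma) = Σ λ_i = 59 + 47 + 38 = 144.

Step 2 — fraction explained by component i = λ_i / Σ λ:
  PC1: 59/144 = 0.4097
  PC2: 47/144 = 0.3264
  PC3: 38/144 = 0.2639

Step 3 — cumulative fraction after k components = (λ_1 + ... + λ_k) / Σ λ:
  k = 1: 59/144 = 0.4097
  k = 2: (59 + 47)/144 = 106/144 = 0.7361
  k = 3: (59 + 47 + 38)/144 = 144/144 = 1

Summary (fraction, with percent):

explained: PC1 0.4097 (40.97%), PC2 0.3264 (32.64%), PC3 0.2639 (26.39%);  cumulative: 0.4097, 0.7361, 1


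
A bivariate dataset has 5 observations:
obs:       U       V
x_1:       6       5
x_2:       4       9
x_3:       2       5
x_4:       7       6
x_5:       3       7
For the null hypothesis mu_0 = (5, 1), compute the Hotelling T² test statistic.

Step 1 — sample mean vector:
  mean(U) = (6 + 4 + 2 + 7 + 3) / 5 = 22/5 = 4.4
  mean(V) = (5 + 9 + 5 + 6 + 7) / 5 = 32/5 = 6.4
  x̄ = (4.4, 6.4),  deviation x̄ - mu_0 = (4.4, 6.4) - (5, 1) = (-0.6, 5.4).

Step 2 — sample covariance matrix, S[i,j] = (1/(n-1)) · Σ_k (x_{k,i} - mean_i) · (x_{k,j} - mean_j), divisor n-1 = 4:
  S[U,U] = ((1.6)·(1.6) + (-0.4)·(-0.4) + (-2.4)·(-2.4) + (2.6)·(2.6) + (-1.4)·(-1.4)) / 4 = 17.2/4 = 4.3
  S[U,V] = ((1.6)·(-1.4) + (-0.4)·(2.6) + (-2.4)·(-1.4) + (2.6)·(-0.4) + (-1.4)·(0.6)) / 4 = -1.8/4 = -0.45
  S[V,V] = ((-1.4)·(-1.4) + (2.6)·(2.6) + (-1.4)·(-1.4) + (-0.4)·(-0.4) + (0.6)·(0.6)) / 4 = 11.2/4 = 2.8
  S = [[4.3, -0.45],
 [-0.45, 2.8]].

Step 3 — invert S. det(S) = 4.3·2.8 - (-0.45)² = 11.8375.
  S^{-1} = (1/det) · [[d, -b], [-b, a]] = [[0.2365, 0.038],
 [0.038, 0.3633]].

Step 4 — quadratic form (x̄ - mu_0)^T · S^{-1} · (x̄ - mu_0):
  S^{-1} · (x̄ - mu_0) = (0.0634, 1.9388),
  (x̄ - mu_0)^T · [...] = (-0.6)·(0.0634) + (5.4)·(1.9388) = 10.4313.

Step 5 — scale by n: T² = 5 · 10.4313 = 52.1563.

T² ≈ 52.1563


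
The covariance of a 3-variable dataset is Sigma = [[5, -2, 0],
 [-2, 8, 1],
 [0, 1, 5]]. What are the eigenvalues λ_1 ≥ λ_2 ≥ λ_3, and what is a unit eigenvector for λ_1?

Step 1 — characteristic polynomial p(λ) = det(λI - Sigma) = λ³ - tr·λ² + c_1·λ - det, where tr = trace, c_1 = sum of the principal 2×2 minors, det = det(Sigma):
  tr = 5 + 8 + 5 = 18,
  c_1 = (5·8 - (-2)²) + (5·5 - (0)²) + (8·5 - (1)²) = 36 + 25 + 39 = 100,
  det = 5·(8·5 - (1)²) - (-2)·((-2)·5 - (1)·(0)) + (0)·((-2)·(1) - 8·(0)) = 5·(39) - (-2)·(-10) + (0)·(-2) = 175.
  So p(λ) = λ³ - 18λ² + 100λ - 175.
Step 2 — look for an integer root (rational root theorem: any rational root is an integer divisor of 175). Testing λ = 5:
  p(5) = 125 - 450 + 500 - 175 = 0  ✓
  Dividing out (λ - 5): p(λ) = (λ - 5)(λ² - 13λ + 35).
Step 3 — remaining eigenvalues from the quadratic λ² - 13λ + 35 = 0:
  Δ = 13² - 4·35 = 169 - 140 = 29,  λ = (13 ± √29)/2 = (13 ± 5.3852)/2 ≈ 9.1926 or 3.8074.
  Sorted: λ_1 = 9.1926,  λ_2 = 5,  λ_3 = 3.8074  (check: sum = 18 = tr ✓).

Step 4 — unit eigenvector for λ_1 ≈ 9.1926: v spans the null space of (Sigma - λ_1 I), whose rows are
  r_1 = (-4.1926, -2, 0),  r_2 = (-2, -1.1926, 1),  r_3 = (0, 1, -4.1926).
  v is orthogonal to every row, so take v ∝ r_1 × r_2 = ((-2)·(1) - (0)·(-1.1926), (0)·(-2) - (-4.1926)·(1), (-4.1926)·(-1.1926) - (-2)·(-2)) ≈ (-2, 4.1926, 1).
  Rescale (multiply by -1 so the first nonzero entry is positive): u = (2, -4.1926, -1).
  ||u|| = √((2)² + (-4.1926)² + (-1)²) = √(22.5777) ≈ 4.7516,  v_1 = u/||u|| ≈ (0.4209, -0.8824, -0.2105) (||v_1|| = 1).

λ_1 = 9.1926,  λ_2 = 5,  λ_3 = 3.8074;  v_1 ≈ (0.4209, -0.8824, -0.2105)


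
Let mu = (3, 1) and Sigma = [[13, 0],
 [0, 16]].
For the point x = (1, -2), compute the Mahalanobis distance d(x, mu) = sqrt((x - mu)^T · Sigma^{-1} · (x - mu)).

Step 1 — centre the observation: (x - mu) = (-2, -3).

Step 2 — invert Sigma. det(Sigma) = 13·16 - (0)² = 208.
  Sigma^{-1} = (1/det) · [[d, -b], [-b, a]] = [[0.0769, 0],
 [0, 0.0625]].

Step 3 — form the quadratic (x - mu)^T · Sigma^{-1} · (x - mu):
  Sigma^{-1} · (x - mu) = (-0.1538, -0.1875).
  (x - mu)^T · [Sigma^{-1} · (x - mu)] = (-2)·(-0.1538) + (-3)·(-0.1875) = 0.8702.

Step 4 — take square root: d = √(0.8702) ≈ 0.9328.

d(x, mu) = √(0.8702) ≈ 0.9328


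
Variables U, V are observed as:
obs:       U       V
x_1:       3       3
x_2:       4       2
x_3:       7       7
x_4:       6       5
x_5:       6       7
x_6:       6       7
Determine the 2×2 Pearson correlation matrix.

Step 1 — column means:
  mean(U) = (3 + 4 + 7 + 6 + 6 + 6) / 6 = 32/6 = 5.3333
  mean(V) = (3 + 2 + 7 + 5 + 7 + 7) / 6 = 31/6 = 5.1667

Step 2 — sample variances and covariances s[i,j] = (1/(n-1)) · Σ_k (x_{k,i} - mean_i) · (x_{k,j} - mean_j), with n-1 = 5:
  s[U,U] = ((-2.3333)·(-2.3333) + (-1.3333)·(-1.3333) + (1.6667)·(1.6667) + (0.6667)·(0.6667) + (0.6667)·(0.6667) + (0.6667)·(0.6667)) / 5 = 11.3333/5 = 2.2667
  s[U,V] = ((-2.3333)·(-2.1667) + (-1.3333)·(-3.1667) + (1.6667)·(1.8333) + (0.6667)·(-0.1667) + (0.6667)·(1.8333) + (0.6667)·(1.8333)) / 5 = 14.6667/5 = 2.9333
  s[V,V] = ((-2.1667)·(-2.1667) + (-3.1667)·(-3.1667) + (1.8333)·(1.8333) + (-0.1667)·(-0.1667) + (1.8333)·(1.8333) + (1.8333)·(1.8333)) / 5 = 24.8333/5 = 4.9667
  Sample standard deviations s_i = √(s[i,i]):
  s(U) = √(2.2667) = 1.5055
  s(V) = √(4.9667) = 2.2286

Step 3 — r_{ij} = s_{ij} / (s_i · s_j):
  r[U,U] = 1 (diagonal).
  r[U,V] = 2.9333 / (1.5055 · 2.2286) = 2.9333 / 3.3553 = 0.8742
  r[V,V] = 1 (diagonal).

R is symmetric with unit diagonal. Assembling:

R = [[1, 0.8742],
 [0.8742, 1]]


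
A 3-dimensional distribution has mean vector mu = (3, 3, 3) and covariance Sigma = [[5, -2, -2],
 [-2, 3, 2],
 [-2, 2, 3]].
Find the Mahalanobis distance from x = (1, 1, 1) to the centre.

Step 1 — centre the observation: (x - mu) = (-2, -2, -2).

Step 2 — invert Sigma (cofactor / det for 3×3, or solve directly):
  Sigma^{-1} = [[0.2941, 0.1176, 0.1176],
 [0.1176, 0.6471, -0.3529],
 [0.1176, -0.3529, 0.6471]].

Step 3 — form the quadratic (x - mu)^T · Sigma^{-1} · (x - mu):
  Sigma^{-1} · (x - mu) = (-1.0588, -0.8235, -0.8235).
  (x - mu)^T · [Sigma^{-1} · (x - mu)] = (-2)·(-1.0588) + (-2)·(-0.8235) + (-2)·(-0.8235) = 5.4118.

Step 4 — take square root: d = √(5.4118) ≈ 2.3263.

d(x, mu) = √(5.4118) ≈ 2.3263


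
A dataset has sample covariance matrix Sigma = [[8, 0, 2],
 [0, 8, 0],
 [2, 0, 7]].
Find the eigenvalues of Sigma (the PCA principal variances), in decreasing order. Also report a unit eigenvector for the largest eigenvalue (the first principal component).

Step 1 — characteristic polynomial p(λ) = det(λI - Sigma) = λ³ - tr·λ² + c_1·λ - det, where tr = trace, c_1 = sum of the principal 2×2 minors, det = det(Sigma):
  tr = 8 + 8 + 7 = 23,
  c_1 = (8·8 - (0)²) + (8·7 - (2)²) + (8·7 - (0)²) = 64 + 52 + 56 = 172,
  det = 8·(8·7 - (0)²) - (0)·((0)·7 - (0)·(2)) + (2)·((0)·(0) - 8·(2)) = 8·(56) - (0)·(0) + (2)·(-16) = 416.
  So p(λ) = λ³ - 23λ² + 172λ - 416.
Step 2 — look for an integer root (rational root theorem: any rational root is an integer divisor of 416). Testing λ = 8:
  p(8) = 512 - 1472 + 1376 - 416 = 0  ✓
  Dividing out (λ - 8): p(λ) = (λ - 8)(λ² - 15λ + 52).
Step 3 — remaining eigenvalues from the quadratic λ² - 15λ + 52 = 0:
  Δ = 15² - 4·52 = 225 - 208 = 17,  λ = (15 ± √17)/2 = (15 ± 4.1231)/2 ≈ 9.5616 or 5.4384.
  Sorted: λ_1 = 9.5616,  λ_2 = 8,  λ_3 = 5.4384  (check: sum = 23 = tr ✓).

Step 4 — unit eigenvector for λ_1 ≈ 9.5616: v spans the null space of (Sigma - λ_1 I), whose rows are
  r_1 = (-1.5616, 0, 2),  r_2 = (0, -1.5616, 0),  r_3 = (2, 0, -2.5616).
  v is orthogonal to every row, so take v ∝ r_1 × r_2 = ((0)·(0) - (2)·(-1.5616), (2)·(0) - (-1.5616)·(0), (-1.5616)·(-1.5616) - (0)·(0)) ≈ (3.1231, 0, 2.4384).
  Let u = (3.1231, 0, 2.4384).
  ||u|| = √((3.1231)² + (0)² + (2.4384)²) = √(15.6998) ≈ 3.9623,  v_1 = u/||u|| ≈ (0.7882, 0, 0.6154) (||v_1|| = 1).

λ_1 = 9.5616,  λ_2 = 8,  λ_3 = 5.4384;  v_1 ≈ (0.7882, 0, 0.6154)


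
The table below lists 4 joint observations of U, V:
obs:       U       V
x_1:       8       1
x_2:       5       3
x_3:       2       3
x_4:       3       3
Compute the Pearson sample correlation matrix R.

Step 1 — column means:
  mean(U) = (8 + 5 + 2 + 3) / 4 = 18/4 = 4.5
  mean(V) = (1 + 3 + 3 + 3) / 4 = 10/4 = 2.5

Step 2 — sample variances and covariances s[i,j] = (1/(n-1)) · Σ_k (x_{k,i} - mean_i) · (x_{k,j} - mean_j), with n-1 = 3:
  s[U,U] = ((3.5)·(3.5) + (0.5)·(0.5) + (-2.5)·(-2.5) + (-1.5)·(-1.5)) / 3 = 21/3 = 7
  s[U,V] = ((3.5)·(-1.5) + (0.5)·(0.5) + (-2.5)·(0.5) + (-1.5)·(0.5)) / 3 = -7/3 = -2.3333
  s[V,V] = ((-1.5)·(-1.5) + (0.5)·(0.5) + (0.5)·(0.5) + (0.5)·(0.5)) / 3 = 3/3 = 1
  Sample standard deviations s_i = √(s[i,i]):
  s(U) = √(7) = 2.6458
  s(V) = √(1) = 1

Step 3 — r_{ij} = s_{ij} / (s_i · s_j):
  r[U,U] = 1 (diagonal).
  r[U,V] = -2.3333 / (2.6458 · 1) = -2.3333 / 2.6458 = -0.8819
  r[V,V] = 1 (diagonal).

R is symmetric with unit diagonal. Assembling:

R = [[1, -0.8819],
 [-0.8819, 1]]


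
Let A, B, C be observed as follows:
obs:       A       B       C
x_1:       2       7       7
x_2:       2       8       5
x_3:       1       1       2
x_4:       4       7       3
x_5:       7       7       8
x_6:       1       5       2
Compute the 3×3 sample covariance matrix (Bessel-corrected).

Step 1 — column means:
  mean(A) = (2 + 2 + 1 + 4 + 7 + 1) / 6 = 17/6 = 2.8333
  mean(B) = (7 + 8 + 1 + 7 + 7 + 5) / 6 = 35/6 = 5.8333
  mean(C) = (7 + 5 + 2 + 3 + 8 + 2) / 6 = 27/6 = 4.5

Step 2 — sample covariance S[i,j] = (1/(n-1)) · Σ_k (x_{k,i} - mean_i) · (x_{k,j} - mean_j), with n-1 = 5.
  S[A,A] = ((-0.8333)·(-0.8333) + (-0.8333)·(-0.8333) + (-1.8333)·(-1.8333) + (1.1667)·(1.1667) + (4.1667)·(4.1667) + (-1.8333)·(-1.8333)) / 5 = 26.8333/5 = 5.3667
  S[A,B] = ((-0.8333)·(1.1667) + (-0.8333)·(2.1667) + (-1.8333)·(-4.8333) + (1.1667)·(1.1667) + (4.1667)·(1.1667) + (-1.8333)·(-0.8333)) / 5 = 13.8333/5 = 2.7667
  S[A,C] = ((-0.8333)·(2.5) + (-0.8333)·(0.5) + (-1.8333)·(-2.5) + (1.1667)·(-1.5) + (4.1667)·(3.5) + (-1.8333)·(-2.5)) / 5 = 19.5/5 = 3.9
  S[B,B] = ((1.1667)·(1.1667) + (2.1667)·(2.1667) + (-4.8333)·(-4.8333) + (1.1667)·(1.1667) + (1.1667)·(1.1667) + (-0.8333)·(-0.8333)) / 5 = 32.8333/5 = 6.5667
  S[B,C] = ((1.1667)·(2.5) + (2.1667)·(0.5) + (-4.8333)·(-2.5) + (1.1667)·(-1.5) + (1.1667)·(3.5) + (-0.8333)·(-2.5)) / 5 = 20.5/5 = 4.1
  S[C,C] = ((2.5)·(2.5) + (0.5)·(0.5) + (-2.5)·(-2.5) + (-1.5)·(-1.5) + (3.5)·(3.5) + (-2.5)·(-2.5)) / 5 = 33.5/5 = 6.7

S is symmetric (S[j,i] = S[i,j]). Assembling:

S = [[5.3667, 2.7667, 3.9],
 [2.7667, 6.5667, 4.1],
 [3.9, 4.1, 6.7]]


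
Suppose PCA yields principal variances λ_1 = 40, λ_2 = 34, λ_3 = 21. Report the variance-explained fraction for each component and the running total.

Step 1 — total variance = trace(Sigma) = Σ λ_i = 40 + 34 + 21 = 95.

Step 2 — fraction explained by component i = λ_i / Σ λ:
  PC1: 40/95 = 0.4211
  PC2: 34/95 = 0.3579
  PC3: 21/95 = 0.2211

Step 3 — cumulative fraction after k components = (λ_1 + ... + λ_k) / Σ λ:
  k = 1: 40/95 = 0.4211
  k = 2: (40 + 34)/95 = 74/95 = 0.7789
  k = 3: (40 + 34 + 21)/95 = 95/95 = 1

Summary (fraction, with percent):

explained: PC1 0.4211 (42.11%), PC2 0.3579 (35.79%), PC3 0.2211 (22.11%);  cumulative: 0.4211, 0.7789, 1


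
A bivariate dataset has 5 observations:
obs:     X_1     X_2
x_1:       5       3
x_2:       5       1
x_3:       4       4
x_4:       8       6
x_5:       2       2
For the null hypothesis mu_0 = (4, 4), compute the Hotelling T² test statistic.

Step 1 — sample mean vector:
  mean(X_1) = (5 + 5 + 4 + 8 + 2) / 5 = 24/5 = 4.8
  mean(X_2) = (3 + 1 + 4 + 6 + 2) / 5 = 16/5 = 3.2
  x̄ = (4.8, 3.2),  deviation x̄ - mu_0 = (4.8, 3.2) - (4, 4) = (0.8, -0.8).

Step 2 — sample covariance matrix, S[i,j] = (1/(n-1)) · Σ_k (x_{k,i} - mean_i) · (x_{k,j} - mean_j), divisor n-1 = 4:
  S[X_1,X_1] = ((0.2)·(0.2) + (0.2)·(0.2) + (-0.8)·(-0.8) + (3.2)·(3.2) + (-2.8)·(-2.8)) / 4 = 18.8/4 = 4.7
  S[X_1,X_2] = ((0.2)·(-0.2) + (0.2)·(-2.2) + (-0.8)·(0.8) + (3.2)·(2.8) + (-2.8)·(-1.2)) / 4 = 11.2/4 = 2.8
  S[X_2,X_2] = ((-0.2)·(-0.2) + (-2.2)·(-2.2) + (0.8)·(0.8) + (2.8)·(2.8) + (-1.2)·(-1.2)) / 4 = 14.8/4 = 3.7
  S = [[4.7, 2.8],
 [2.8, 3.7]].

Step 3 — invert S. det(S) = 4.7·3.7 - (2.8)² = 9.55.
  S^{-1} = (1/det) · [[d, -b], [-b, a]] = [[0.3874, -0.2932],
 [-0.2932, 0.4921]].

Step 4 — quadratic form (x̄ - mu_0)^T · S^{-1} · (x̄ - mu_0):
  S^{-1} · (x̄ - mu_0) = (0.5445, -0.6283),
  (x̄ - mu_0)^T · [...] = (0.8)·(0.5445) + (-0.8)·(-0.6283) = 0.9382.

Step 5 — scale by n: T² = 5 · 0.9382 = 4.6911.

T² ≈ 4.6911


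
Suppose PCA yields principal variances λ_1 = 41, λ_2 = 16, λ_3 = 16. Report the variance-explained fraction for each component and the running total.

Step 1 — total variance = trace(Sigma) = Σ λ_i = 41 + 16 + 16 = 73.

Step 2 — fraction explained by component i = λ_i / Σ λ:
  PC1: 41/73 = 0.5616
  PC2: 16/73 = 0.2192
  PC3: 16/73 = 0.2192

Step 3 — cumulative fraction after k components = (λ_1 + ... + λ_k) / Σ λ:
  k = 1: 41/73 = 0.5616
  k = 2: (41 + 16)/73 = 57/73 = 0.7808
  k = 3: (41 + 16 + 16)/73 = 73/73 = 1

Summary (fraction, with percent):

explained: PC1 0.5616 (56.16%), PC2 0.2192 (21.92%), PC3 0.2192 (21.92%);  cumulative: 0.5616, 0.7808, 1


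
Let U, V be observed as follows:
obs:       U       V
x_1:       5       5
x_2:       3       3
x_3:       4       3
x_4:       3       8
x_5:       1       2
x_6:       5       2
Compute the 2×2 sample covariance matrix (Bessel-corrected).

Step 1 — column means:
  mean(U) = (5 + 3 + 4 + 3 + 1 + 5) / 6 = 21/6 = 3.5
  mean(V) = (5 + 3 + 3 + 8 + 2 + 2) / 6 = 23/6 = 3.8333

Step 2 — sample covariance S[i,j] = (1/(n-1)) · Σ_k (x_{k,i} - mean_i) · (x_{k,j} - mean_j), with n-1 = 5.
  S[U,U] = ((1.5)·(1.5) + (-0.5)·(-0.5) + (0.5)·(0.5) + (-0.5)·(-0.5) + (-2.5)·(-2.5) + (1.5)·(1.5)) / 5 = 11.5/5 = 2.3
  S[U,V] = ((1.5)·(1.1667) + (-0.5)·(-0.8333) + (0.5)·(-0.8333) + (-0.5)·(4.1667) + (-2.5)·(-1.8333) + (1.5)·(-1.8333)) / 5 = 1.5/5 = 0.3
  S[V,V] = ((1.1667)·(1.1667) + (-0.8333)·(-0.8333) + (-0.8333)·(-0.8333) + (4.1667)·(4.1667) + (-1.8333)·(-1.8333) + (-1.8333)·(-1.8333)) / 5 = 26.8333/5 = 5.3667

S is symmetric (S[j,i] = S[i,j]). Assembling:

S = [[2.3, 0.3],
 [0.3, 5.3667]]


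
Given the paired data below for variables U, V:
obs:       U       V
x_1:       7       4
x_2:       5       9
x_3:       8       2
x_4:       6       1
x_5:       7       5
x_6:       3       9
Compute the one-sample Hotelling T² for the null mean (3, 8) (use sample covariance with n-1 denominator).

Step 1 — sample mean vector:
  mean(U) = (7 + 5 + 8 + 6 + 7 + 3) / 6 = 36/6 = 6
  mean(V) = (4 + 9 + 2 + 1 + 5 + 9) / 6 = 30/6 = 5
  x̄ = (6, 5),  deviation x̄ - mu_0 = (6, 5) - (3, 8) = (3, -3).

Step 2 — sample covariance matrix, S[i,j] = (1/(n-1)) · Σ_k (x_{k,i} - mean_i) · (x_{k,j} - mean_j), divisor n-1 = 5:
  S[U,U] = ((1)·(1) + (-1)·(-1) + (2)·(2) + (0)·(0) + (1)·(1) + (-3)·(-3)) / 5 = 16/5 = 3.2
  S[U,V] = ((1)·(-1) + (-1)·(4) + (2)·(-3) + (0)·(-4) + (1)·(0) + (-3)·(4)) / 5 = -23/5 = -4.6
  S[V,V] = ((-1)·(-1) + (4)·(4) + (-3)·(-3) + (-4)·(-4) + (0)·(0) + (4)·(4)) / 5 = 58/5 = 11.6
  S = [[3.2, -4.6],
 [-4.6, 11.6]].

Step 3 — invert S. det(S) = 3.2·11.6 - (-4.6)² = 15.96.
  S^{-1} = (1/det) · [[d, -b], [-b, a]] = [[0.7268, 0.2882],
 [0.2882, 0.2005]].

Step 4 — quadratic form (x̄ - mu_0)^T · S^{-1} · (x̄ - mu_0):
  S^{-1} · (x̄ - mu_0) = (1.3158, 0.2632),
  (x̄ - mu_0)^T · [...] = (3)·(1.3158) + (-3)·(0.2632) = 3.1579.

Step 5 — scale by n: T² = 6 · 3.1579 = 18.9474.

T² ≈ 18.9474


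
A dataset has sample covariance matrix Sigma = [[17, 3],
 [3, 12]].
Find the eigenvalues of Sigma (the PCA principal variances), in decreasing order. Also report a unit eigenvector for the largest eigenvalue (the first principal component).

Step 1 — characteristic polynomial of 2×2 Sigma:
  det(Sigma - λI) = λ² - trace · λ + det = 0.
  trace = 17 + 12 = 29, det = 17·12 - (3)² = 195.
Step 2 — discriminant:
  Δ = trace² - 4·det = 841 - 780 = 61.
Step 3 — eigenvalues:
  λ = (trace ± √Δ)/2 = (29 ± 7.8102)/2,
  λ_1 = 18.4051,  λ_2 = 10.5949.

Step 4 — unit eigenvector for λ_1: solve (Sigma - λ_1 I)v = 0. First row:
  (17 - 18.4051)·v_x + (3)·v_y = 0, i.e. (-1.4051)·v_x + (3)·v_y = 0,
  so v ∝ (b, λ_1 - a) = (3, 1.4051) = u.
  ||u|| = √((3)² + (1.4051)²) = √(10.9744) ≈ 3.3128,
  v_1 = u/||u|| ≈ (0.9056, 0.4242) (||v_1|| = 1).

λ_1 = 18.4051,  λ_2 = 10.5949;  v_1 ≈ (0.9056, 0.4242)


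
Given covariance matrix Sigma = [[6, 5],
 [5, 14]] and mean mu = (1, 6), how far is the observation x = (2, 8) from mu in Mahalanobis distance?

Step 1 — centre the observation: (x - mu) = (1, 2).

Step 2 — invert Sigma. det(Sigma) = 6·14 - (5)² = 59.
  Sigma^{-1} = (1/det) · [[d, -b], [-b, a]] = [[0.2373, -0.0847],
 [-0.0847, 0.1017]].

Step 3 — form the quadratic (x - mu)^T · Sigma^{-1} · (x - mu):
  Sigma^{-1} · (x - mu) = (0.0678, 0.1186).
  (x - mu)^T · [Sigma^{-1} · (x - mu)] = (1)·(0.0678) + (2)·(0.1186) = 0.3051.

Step 4 — take square root: d = √(0.3051) ≈ 0.5523.

d(x, mu) = √(0.3051) ≈ 0.5523


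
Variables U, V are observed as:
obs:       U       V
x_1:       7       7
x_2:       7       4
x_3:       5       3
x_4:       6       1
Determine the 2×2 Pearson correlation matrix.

Step 1 — column means:
  mean(U) = (7 + 7 + 5 + 6) / 4 = 25/4 = 6.25
  mean(V) = (7 + 4 + 3 + 1) / 4 = 15/4 = 3.75

Step 2 — sample variances and covariances s[i,j] = (1/(n-1)) · Σ_k (x_{k,i} - mean_i) · (x_{k,j} - mean_j), with n-1 = 3:
  s[U,U] = ((0.75)·(0.75) + (0.75)·(0.75) + (-1.25)·(-1.25) + (-0.25)·(-0.25)) / 3 = 2.75/3 = 0.9167
  s[U,V] = ((0.75)·(3.25) + (0.75)·(0.25) + (-1.25)·(-0.75) + (-0.25)·(-2.75)) / 3 = 4.25/3 = 1.4167
  s[V,V] = ((3.25)·(3.25) + (0.25)·(0.25) + (-0.75)·(-0.75) + (-2.75)·(-2.75)) / 3 = 18.75/3 = 6.25
  Sample standard deviations s_i = √(s[i,i]):
  s(U) = √(0.9167) = 0.9574
  s(V) = √(6.25) = 2.5

Step 3 — r_{ij} = s_{ij} / (s_i · s_j):
  r[U,U] = 1 (diagonal).
  r[U,V] = 1.4167 / (0.9574 · 2.5) = 1.4167 / 2.3936 = 0.5919
  r[V,V] = 1 (diagonal).

R is symmetric with unit diagonal. Assembling:

R = [[1, 0.5919],
 [0.5919, 1]]


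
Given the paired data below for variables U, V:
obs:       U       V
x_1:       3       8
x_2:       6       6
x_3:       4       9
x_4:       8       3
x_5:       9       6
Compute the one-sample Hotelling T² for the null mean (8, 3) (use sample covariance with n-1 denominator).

Step 1 — sample mean vector:
  mean(U) = (3 + 6 + 4 + 8 + 9) / 5 = 30/5 = 6
  mean(V) = (8 + 6 + 9 + 3 + 6) / 5 = 32/5 = 6.4
  x̄ = (6, 6.4),  deviation x̄ - mu_0 = (6, 6.4) - (8, 3) = (-2, 3.4).

Step 2 — sample covariance matrix, S[i,j] = (1/(n-1)) · Σ_k (x_{k,i} - mean_i) · (x_{k,j} - mean_j), divisor n-1 = 4:
  S[U,U] = ((-3)·(-3) + (0)·(0) + (-2)·(-2) + (2)·(2) + (3)·(3)) / 4 = 26/4 = 6.5
  S[U,V] = ((-3)·(1.6) + (0)·(-0.4) + (-2)·(2.6) + (2)·(-3.4) + (3)·(-0.4)) / 4 = -18/4 = -4.5
  S[V,V] = ((1.6)·(1.6) + (-0.4)·(-0.4) + (2.6)·(2.6) + (-3.4)·(-3.4) + (-0.4)·(-0.4)) / 4 = 21.2/4 = 5.3
  S = [[6.5, -4.5],
 [-4.5, 5.3]].

Step 3 — invert S. det(S) = 6.5·5.3 - (-4.5)² = 14.2.
  S^{-1} = (1/det) · [[d, -b], [-b, a]] = [[0.3732, 0.3169],
 [0.3169, 0.4577]].

Step 4 — quadratic form (x̄ - mu_0)^T · S^{-1} · (x̄ - mu_0):
  S^{-1} · (x̄ - mu_0) = (0.331, 0.9225),
  (x̄ - mu_0)^T · [...] = (-2)·(0.331) + (3.4)·(0.9225) = 2.4746.

Step 5 — scale by n: T² = 5 · 2.4746 = 12.3732.

T² ≈ 12.3732


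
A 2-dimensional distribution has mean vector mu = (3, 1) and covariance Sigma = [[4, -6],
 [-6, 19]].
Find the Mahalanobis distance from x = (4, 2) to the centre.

Step 1 — centre the observation: (x - mu) = (1, 1).

Step 2 — invert Sigma. det(Sigma) = 4·19 - (-6)² = 40.
  Sigma^{-1} = (1/det) · [[d, -b], [-b, a]] = [[0.475, 0.15],
 [0.15, 0.1]].

Step 3 — form the quadratic (x - mu)^T · Sigma^{-1} · (x - mu):
  Sigma^{-1} · (x - mu) = (0.625, 0.25).
  (x - mu)^T · [Sigma^{-1} · (x - mu)] = (1)·(0.625) + (1)·(0.25) = 0.875.

Step 4 — take square root: d = √(0.875) ≈ 0.9354.

d(x, mu) = √(0.875) ≈ 0.9354


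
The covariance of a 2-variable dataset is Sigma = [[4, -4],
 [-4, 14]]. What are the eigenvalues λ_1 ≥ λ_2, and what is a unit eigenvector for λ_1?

Step 1 — characteristic polynomial of 2×2 Sigma:
  det(Sigma - λI) = λ² - trace · λ + det = 0.
  trace = 4 + 14 = 18, det = 4·14 - (-4)² = 40.
Step 2 — discriminant:
  Δ = trace² - 4·det = 324 - 160 = 164.
Step 3 — eigenvalues:
  λ = (trace ± √Δ)/2 = (18 ± 12.8062)/2,
  λ_1 = 15.4031,  λ_2 = 2.5969.

Step 4 — unit eigenvector for λ_1: solve (Sigma - λ_1 I)v = 0. First row:
  (4 - 15.4031)·v_x + (-4)·v_y = 0, i.e. (-11.4031)·v_x + (-4)·v_y = 0,
  so v ∝ (b, λ_1 - a) = (-4, 11.4031); multiply by -1 so the first entry is positive: u = (4, -11.4031).
  ||u|| = √((4)² + (-11.4031)²) = √(146.0312) ≈ 12.0843,
  v_1 = u/||u|| ≈ (0.331, -0.9436) (||v_1|| = 1).

λ_1 = 15.4031,  λ_2 = 2.5969;  v_1 ≈ (0.331, -0.9436)


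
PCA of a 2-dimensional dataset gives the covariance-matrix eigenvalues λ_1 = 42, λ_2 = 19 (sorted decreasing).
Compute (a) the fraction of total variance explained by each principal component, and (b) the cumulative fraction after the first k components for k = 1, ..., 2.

Step 1 — total variance = trace(Sigma) = Σ λ_i = 42 + 19 = 61.

Step 2 — fraction explained by component i = λ_i / Σ λ:
  PC1: 42/61 = 0.6885
  PC2: 19/61 = 0.3115

Step 3 — cumulative fraction after k components = (λ_1 + ... + λ_k) / Σ λ:
  k = 1: 42/61 = 0.6885
  k = 2: (42 + 19)/61 = 61/61 = 1

Summary (fraction, with percent):

explained: PC1 0.6885 (68.85%), PC2 0.3115 (31.15%);  cumulative: 0.6885, 1


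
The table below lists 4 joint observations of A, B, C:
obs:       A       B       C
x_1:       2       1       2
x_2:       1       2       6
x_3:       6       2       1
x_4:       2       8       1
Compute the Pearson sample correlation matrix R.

Step 1 — column means:
  mean(A) = (2 + 1 + 6 + 2) / 4 = 11/4 = 2.75
  mean(B) = (1 + 2 + 2 + 8) / 4 = 13/4 = 3.25
  mean(C) = (2 + 6 + 1 + 1) / 4 = 10/4 = 2.5

Step 2 — sample variances and covariances s[i,j] = (1/(n-1)) · Σ_k (x_{k,i} - mean_i) · (x_{k,j} - mean_j), with n-1 = 3:
  s[A,A] = ((-0.75)·(-0.75) + (-1.75)·(-1.75) + (3.25)·(3.25) + (-0.75)·(-0.75)) / 3 = 14.75/3 = 4.9167
  s[A,B] = ((-0.75)·(-2.25) + (-1.75)·(-1.25) + (3.25)·(-1.25) + (-0.75)·(4.75)) / 3 = -3.75/3 = -1.25
  s[A,C] = ((-0.75)·(-0.5) + (-1.75)·(3.5) + (3.25)·(-1.5) + (-0.75)·(-1.5)) / 3 = -9.5/3 = -3.1667
  s[B,B] = ((-2.25)·(-2.25) + (-1.25)·(-1.25) + (-1.25)·(-1.25) + (4.75)·(4.75)) / 3 = 30.75/3 = 10.25
  s[B,C] = ((-2.25)·(-0.5) + (-1.25)·(3.5) + (-1.25)·(-1.5) + (4.75)·(-1.5)) / 3 = -8.5/3 = -2.8333
  s[C,C] = ((-0.5)·(-0.5) + (3.5)·(3.5) + (-1.5)·(-1.5) + (-1.5)·(-1.5)) / 3 = 17/3 = 5.6667
  Sample standard deviations s_i = √(s[i,i]):
  s(A) = √(4.9167) = 2.2174
  s(B) = √(10.25) = 3.2016
  s(C) = √(5.6667) = 2.3805

Step 3 — r_{ij} = s_{ij} / (s_i · s_j):
  r[A,A] = 1 (diagonal).
  r[A,B] = -1.25 / (2.2174 · 3.2016) = -1.25 / 7.099 = -0.1761
  r[A,C] = -3.1667 / (2.2174 · 2.3805) = -3.1667 / 5.2784 = -0.5999
  r[B,B] = 1 (diagonal).
  r[B,C] = -2.8333 / (3.2016 · 2.3805) = -2.8333 / 7.6212 = -0.3718
  r[C,C] = 1 (diagonal).

R is symmetric with unit diagonal. Assembling:

R = [[1, -0.1761, -0.5999],
 [-0.1761, 1, -0.3718],
 [-0.5999, -0.3718, 1]]


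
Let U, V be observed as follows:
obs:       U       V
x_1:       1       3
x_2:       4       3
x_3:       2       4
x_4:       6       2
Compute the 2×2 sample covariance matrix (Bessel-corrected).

Step 1 — column means:
  mean(U) = (1 + 4 + 2 + 6) / 4 = 13/4 = 3.25
  mean(V) = (3 + 3 + 4 + 2) / 4 = 12/4 = 3

Step 2 — sample covariance S[i,j] = (1/(n-1)) · Σ_k (x_{k,i} - mean_i) · (x_{k,j} - mean_j), with n-1 = 3.
  S[U,U] = ((-2.25)·(-2.25) + (0.75)·(0.75) + (-1.25)·(-1.25) + (2.75)·(2.75)) / 3 = 14.75/3 = 4.9167
  S[U,V] = ((-2.25)·(0) + (0.75)·(0) + (-1.25)·(1) + (2.75)·(-1)) / 3 = -4/3 = -1.3333
  S[V,V] = ((0)·(0) + (0)·(0) + (1)·(1) + (-1)·(-1)) / 3 = 2/3 = 0.6667

S is symmetric (S[j,i] = S[i,j]). Assembling:

S = [[4.9167, -1.3333],
 [-1.3333, 0.6667]]


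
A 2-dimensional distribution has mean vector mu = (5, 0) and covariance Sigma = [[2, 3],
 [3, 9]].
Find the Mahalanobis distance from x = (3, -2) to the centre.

Step 1 — centre the observation: (x - mu) = (-2, -2).

Step 2 — invert Sigma. det(Sigma) = 2·9 - (3)² = 9.
  Sigma^{-1} = (1/det) · [[d, -b], [-b, a]] = [[1, -0.3333],
 [-0.3333, 0.2222]].

Step 3 — form the quadratic (x - mu)^T · Sigma^{-1} · (x - mu):
  Sigma^{-1} · (x - mu) = (-1.3333, 0.2222).
  (x - mu)^T · [Sigma^{-1} · (x - mu)] = (-2)·(-1.3333) + (-2)·(0.2222) = 2.2222.

Step 4 — take square root: d = √(2.2222) ≈ 1.4907.

d(x, mu) = √(2.2222) ≈ 1.4907


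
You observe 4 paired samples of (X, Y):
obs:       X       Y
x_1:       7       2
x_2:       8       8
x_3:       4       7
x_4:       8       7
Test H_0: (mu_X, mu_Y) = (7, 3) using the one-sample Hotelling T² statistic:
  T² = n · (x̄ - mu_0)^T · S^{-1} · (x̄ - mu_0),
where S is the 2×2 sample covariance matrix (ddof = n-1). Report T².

Step 1 — sample mean vector:
  mean(X) = (7 + 8 + 4 + 8) / 4 = 27/4 = 6.75
  mean(Y) = (2 + 8 + 7 + 7) / 4 = 24/4 = 6
  x̄ = (6.75, 6),  deviation x̄ - mu_0 = (6.75, 6) - (7, 3) = (-0.25, 3).

Step 2 — sample covariance matrix, S[i,j] = (1/(n-1)) · Σ_k (x_{k,i} - mean_i) · (x_{k,j} - mean_j), divisor n-1 = 3:
  S[X,X] = ((0.25)·(0.25) + (1.25)·(1.25) + (-2.75)·(-2.75) + (1.25)·(1.25)) / 3 = 10.75/3 = 3.5833
  S[X,Y] = ((0.25)·(-4) + (1.25)·(2) + (-2.75)·(1) + (1.25)·(1)) / 3 = 0/3 = 0
  S[Y,Y] = ((-4)·(-4) + (2)·(2) + (1)·(1) + (1)·(1)) / 3 = 22/3 = 7.3333
  S = [[3.5833, 0],
 [0, 7.3333]].

Step 3 — invert S. det(S) = 3.5833·7.3333 - (0)² = 26.2778.
  S^{-1} = (1/det) · [[d, -b], [-b, a]] = [[0.2791, 0],
 [0, 0.1364]].

Step 4 — quadratic form (x̄ - mu_0)^T · S^{-1} · (x̄ - mu_0):
  S^{-1} · (x̄ - mu_0) = (-0.0698, 0.4091),
  (x̄ - mu_0)^T · [...] = (-0.25)·(-0.0698) + (3)·(0.4091) = 1.2447.

Step 5 — scale by n: T² = 4 · 1.2447 = 4.9789.

T² ≈ 4.9789


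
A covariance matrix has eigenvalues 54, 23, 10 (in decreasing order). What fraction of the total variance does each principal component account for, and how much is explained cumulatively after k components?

Step 1 — total variance = trace(Sigma) = Σ λ_i = 54 + 23 + 10 = 87.

Step 2 — fraction explained by component i = λ_i / Σ λ:
  PC1: 54/87 = 0.6207
  PC2: 23/87 = 0.2644
  PC3: 10/87 = 0.1149

Step 3 — cumulative fraction after k components = (λ_1 + ... + λ_k) / Σ λ:
  k = 1: 54/87 = 0.6207
  k = 2: (54 + 23)/87 = 77/87 = 0.8851
  k = 3: (54 + 23 + 10)/87 = 87/87 = 1

Summary (fraction, with percent):

explained: PC1 0.6207 (62.07%), PC2 0.2644 (26.44%), PC3 0.1149 (11.49%);  cumulative: 0.6207, 0.8851, 1


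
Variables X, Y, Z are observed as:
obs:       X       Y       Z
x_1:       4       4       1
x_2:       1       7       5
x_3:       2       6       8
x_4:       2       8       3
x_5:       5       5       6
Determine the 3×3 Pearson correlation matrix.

Step 1 — column means:
  mean(X) = (4 + 1 + 2 + 2 + 5) / 5 = 14/5 = 2.8
  mean(Y) = (4 + 7 + 6 + 8 + 5) / 5 = 30/5 = 6
  mean(Z) = (1 + 5 + 8 + 3 + 6) / 5 = 23/5 = 4.6

Step 2 — sample variances and covariances s[i,j] = (1/(n-1)) · Σ_k (x_{k,i} - mean_i) · (x_{k,j} - mean_j), with n-1 = 4:
  s[X,X] = ((1.2)·(1.2) + (-1.8)·(-1.8) + (-0.8)·(-0.8) + (-0.8)·(-0.8) + (2.2)·(2.2)) / 4 = 10.8/4 = 2.7
  s[X,Y] = ((1.2)·(-2) + (-1.8)·(1) + (-0.8)·(0) + (-0.8)·(2) + (2.2)·(-1)) / 4 = -8/4 = -2
  s[X,Z] = ((1.2)·(-3.6) + (-1.8)·(0.4) + (-0.8)·(3.4) + (-0.8)·(-1.6) + (2.2)·(1.4)) / 4 = -3.4/4 = -0.85
  s[Y,Y] = ((-2)·(-2) + (1)·(1) + (0)·(0) + (2)·(2) + (-1)·(-1)) / 4 = 10/4 = 2.5
  s[Y,Z] = ((-2)·(-3.6) + (1)·(0.4) + (0)·(3.4) + (2)·(-1.6) + (-1)·(1.4)) / 4 = 3/4 = 0.75
  s[Z,Z] = ((-3.6)·(-3.6) + (0.4)·(0.4) + (3.4)·(3.4) + (-1.6)·(-1.6) + (1.4)·(1.4)) / 4 = 29.2/4 = 7.3
  Sample standard deviations s_i = √(s[i,i]):
  s(X) = √(2.7) = 1.6432
  s(Y) = √(2.5) = 1.5811
  s(Z) = √(7.3) = 2.7019

Step 3 — r_{ij} = s_{ij} / (s_i · s_j):
  r[X,X] = 1 (diagonal).
  r[X,Y] = -2 / (1.6432 · 1.5811) = -2 / 2.5981 = -0.7698
  r[X,Z] = -0.85 / (1.6432 · 2.7019) = -0.85 / 4.4396 = -0.1915
  r[Y,Y] = 1 (diagonal).
  r[Y,Z] = 0.75 / (1.5811 · 2.7019) = 0.75 / 4.272 = 0.1756
  r[Z,Z] = 1 (diagonal).

R is symmetric with unit diagonal. Assembling:

R = [[1, -0.7698, -0.1915],
 [-0.7698, 1, 0.1756],
 [-0.1915, 0.1756, 1]]


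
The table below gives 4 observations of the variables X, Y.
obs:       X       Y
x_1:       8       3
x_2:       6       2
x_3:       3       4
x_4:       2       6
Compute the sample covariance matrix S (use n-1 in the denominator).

Step 1 — column means:
  mean(X) = (8 + 6 + 3 + 2) / 4 = 19/4 = 4.75
  mean(Y) = (3 + 2 + 4 + 6) / 4 = 15/4 = 3.75

Step 2 — sample covariance S[i,j] = (1/(n-1)) · Σ_k (x_{k,i} - mean_i) · (x_{k,j} - mean_j), with n-1 = 3.
  S[X,X] = ((3.25)·(3.25) + (1.25)·(1.25) + (-1.75)·(-1.75) + (-2.75)·(-2.75)) / 3 = 22.75/3 = 7.5833
  S[X,Y] = ((3.25)·(-0.75) + (1.25)·(-1.75) + (-1.75)·(0.25) + (-2.75)·(2.25)) / 3 = -11.25/3 = -3.75
  S[Y,Y] = ((-0.75)·(-0.75) + (-1.75)·(-1.75) + (0.25)·(0.25) + (2.25)·(2.25)) / 3 = 8.75/3 = 2.9167

S is symmetric (S[j,i] = S[i,j]). Assembling:

S = [[7.5833, -3.75],
 [-3.75, 2.9167]]


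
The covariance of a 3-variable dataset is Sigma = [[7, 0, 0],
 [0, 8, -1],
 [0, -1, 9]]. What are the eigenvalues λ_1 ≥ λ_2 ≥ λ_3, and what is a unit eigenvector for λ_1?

Step 1 — characteristic polynomial p(λ) = det(λI - Sigma) = λ³ - tr·λ² + c_1·λ - det, where tr = trace, c_1 = sum of the principal 2×2 minors, det = det(Sigma):
  tr = 7 + 8 + 9 = 24,
  c_1 = (7·8 - (0)²) + (7·9 - (0)²) + (8·9 - (-1)²) = 56 + 63 + 71 = 190,
  det = 7·(8·9 - (-1)²) - (0)·((0)·9 - (-1)·(0)) + (0)·((0)·(-1) - 8·(0)) = 7·(71) - (0)·(0) + (0)·(0) = 497.
  So p(λ) = λ³ - 24λ² + 190λ - 497.
Step 2 — look for an integer root (rational root theorem: any rational root is an integer divisor of 497). Testing λ = 7:
  p(7) = 343 - 1176 + 1330 - 497 = 0  ✓
  Dividing out (λ - 7): p(λ) = (λ - 7)(λ² - 17λ + 71).
Step 3 — remaining eigenvalues from the quadratic λ² - 17λ + 71 = 0:
  Δ = 17² - 4·71 = 289 - 284 = 5,  λ = (17 ± √5)/2 = (17 ± 2.2361)/2 ≈ 9.618 or 7.382.
  Sorted: λ_1 = 9.618,  λ_2 = 7.382,  λ_3 = 7  (check: sum = 24 = tr ✓).

Step 4 — unit eigenvector for λ_1 ≈ 9.618: v spans the null space of (Sigma - λ_1 I), whose rows are
  r_1 = (-2.618, 0, 0),  r_2 = (0, -1.618, -1),  r_3 = (0, -1, -0.618).
  v is orthogonal to every row, so take v ∝ r_1 × r_2 = ((0)·(-1) - (0)·(-1.618), (0)·(0) - (-2.618)·(-1), (-2.618)·(-1.618) - (0)·(0)) ≈ (0, -2.618, 4.2361).
  Rescale (multiply by -1 so the first nonzero entry is positive): u = (0, 2.618, -4.2361).
  ||u|| = √((0)² + (2.618)² + (-4.2361)²) = √(24.7984) ≈ 4.9798,  v_1 = u/||u|| ≈ (0, 0.5257, -0.8507) (||v_1|| = 1).

λ_1 = 9.618,  λ_2 = 7.382,  λ_3 = 7;  v_1 ≈ (0, 0.5257, -0.8507)


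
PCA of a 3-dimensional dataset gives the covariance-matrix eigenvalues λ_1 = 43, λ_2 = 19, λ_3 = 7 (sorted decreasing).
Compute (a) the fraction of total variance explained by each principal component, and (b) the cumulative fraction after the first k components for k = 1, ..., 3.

Step 1 — total variance = trace(Sigma) = Σ λ_i = 43 + 19 + 7 = 69.

Step 2 — fraction explained by component i = λ_i / Σ λ:
  PC1: 43/69 = 0.6232
  PC2: 19/69 = 0.2754
  PC3: 7/69 = 0.1014

Step 3 — cumulative fraction after k components = (λ_1 + ... + λ_k) / Σ λ:
  k = 1: 43/69 = 0.6232
  k = 2: (43 + 19)/69 = 62/69 = 0.8986
  k = 3: (43 + 19 + 7)/69 = 69/69 = 1

Summary (fraction, with percent):

explained: PC1 0.6232 (62.32%), PC2 0.2754 (27.54%), PC3 0.1014 (10.14%);  cumulative: 0.6232, 0.8986, 1


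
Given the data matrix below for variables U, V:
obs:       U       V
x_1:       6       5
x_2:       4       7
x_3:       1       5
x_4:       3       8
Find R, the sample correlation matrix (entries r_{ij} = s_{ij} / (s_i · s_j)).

Step 1 — column means:
  mean(U) = (6 + 4 + 1 + 3) / 4 = 14/4 = 3.5
  mean(V) = (5 + 7 + 5 + 8) / 4 = 25/4 = 6.25

Step 2 — sample variances and covariances s[i,j] = (1/(n-1)) · Σ_k (x_{k,i} - mean_i) · (x_{k,j} - mean_j), with n-1 = 3:
  s[U,U] = ((2.5)·(2.5) + (0.5)·(0.5) + (-2.5)·(-2.5) + (-0.5)·(-0.5)) / 3 = 13/3 = 4.3333
  s[U,V] = ((2.5)·(-1.25) + (0.5)·(0.75) + (-2.5)·(-1.25) + (-0.5)·(1.75)) / 3 = -0.5/3 = -0.1667
  s[V,V] = ((-1.25)·(-1.25) + (0.75)·(0.75) + (-1.25)·(-1.25) + (1.75)·(1.75)) / 3 = 6.75/3 = 2.25
  Sample standard deviations s_i = √(s[i,i]):
  s(U) = √(4.3333) = 2.0817
  s(V) = √(2.25) = 1.5

Step 3 — r_{ij} = s_{ij} / (s_i · s_j):
  r[U,U] = 1 (diagonal).
  r[U,V] = -0.1667 / (2.0817 · 1.5) = -0.1667 / 3.1225 = -0.0534
  r[V,V] = 1 (diagonal).

R is symmetric with unit diagonal. Assembling:

R = [[1, -0.0534],
 [-0.0534, 1]]


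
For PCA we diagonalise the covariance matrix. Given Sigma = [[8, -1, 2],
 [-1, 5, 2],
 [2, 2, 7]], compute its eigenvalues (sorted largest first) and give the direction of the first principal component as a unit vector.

Step 1 — characteristic polynomial p(λ) = det(λI - Sigma) = λ³ - tr·λ² + c_1·λ - det, where tr = trace, c_1 = sum of the principal 2×2 minors, det = det(Sigma):
  tr = 8 + 5 + 7 = 20,
  c_1 = (8·5 - (-1)²) + (8·7 - (2)²) + (5·7 - (2)²) = 39 + 52 + 31 = 122,
  det = 8·(5·7 - (2)²) - (-1)·((-1)·7 - (2)·(2)) + (2)·((-1)·(2) - 5·(2)) = 8·(31) - (-1)·(-11) + (2)·(-12) = 213.
  So p(λ) = λ³ - 20λ² + 122λ - 213.
Step 2 — look for an integer root (rational root theorem: any rational root is an integer divisor of 213). Testing λ = 3:
  p(3) = 27 - 180 + 366 - 213 = 0  ✓
  Dividing out (λ - 3): p(λ) = (λ - 3)(λ² - 17λ + 71).
Step 3 — remaining eigenvalues from the quadratic λ² - 17λ + 71 = 0:
  Δ = 17² - 4·71 = 289 - 284 = 5,  λ = (17 ± √5)/2 = (17 ± 2.2361)/2 ≈ 9.618 or 7.382.
  Sorted: λ_1 = 9.618,  λ_2 = 7.382,  λ_3 = 3  (check: sum = 20 = tr ✓).

Step 4 — unit eigenvector for λ_1 ≈ 9.618: v spans the null space of (Sigma - λ_1 I), whose rows are
  r_1 = (-1.618, -1, 2),  r_2 = (-1, -4.618, 2),  r_3 = (2, 2, -2.618).
  v is orthogonal to every row, so take v ∝ r_1 × r_2 = ((-1)·(2) - (2)·(-4.618), (2)·(-1) - (-1.618)·(2), (-1.618)·(-4.618) - (-1)·(-1)) ≈ (7.2361, 1.2361, 6.4721).
  Let u = (7.2361, 1.2361, 6.4721).
  ||u|| = √((7.2361)² + (1.2361)² + (6.4721)²) = √(95.7771) ≈ 9.7866,  v_1 = u/||u|| ≈ (0.7394, 0.1263, 0.6613) (||v_1|| = 1).

λ_1 = 9.618,  λ_2 = 7.382,  λ_3 = 3;  v_1 ≈ (0.7394, 0.1263, 0.6613)


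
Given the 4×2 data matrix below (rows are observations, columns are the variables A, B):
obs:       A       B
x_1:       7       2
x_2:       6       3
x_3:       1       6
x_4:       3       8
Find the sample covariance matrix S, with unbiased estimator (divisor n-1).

Step 1 — column means:
  mean(A) = (7 + 6 + 1 + 3) / 4 = 17/4 = 4.25
  mean(B) = (2 + 3 + 6 + 8) / 4 = 19/4 = 4.75

Step 2 — sample covariance S[i,j] = (1/(n-1)) · Σ_k (x_{k,i} - mean_i) · (x_{k,j} - mean_j), with n-1 = 3.
  S[A,A] = ((2.75)·(2.75) + (1.75)·(1.75) + (-3.25)·(-3.25) + (-1.25)·(-1.25)) / 3 = 22.75/3 = 7.5833
  S[A,B] = ((2.75)·(-2.75) + (1.75)·(-1.75) + (-3.25)·(1.25) + (-1.25)·(3.25)) / 3 = -18.75/3 = -6.25
  S[B,B] = ((-2.75)·(-2.75) + (-1.75)·(-1.75) + (1.25)·(1.25) + (3.25)·(3.25)) / 3 = 22.75/3 = 7.5833

S is symmetric (S[j,i] = S[i,j]). Assembling:

S = [[7.5833, -6.25],
 [-6.25, 7.5833]]


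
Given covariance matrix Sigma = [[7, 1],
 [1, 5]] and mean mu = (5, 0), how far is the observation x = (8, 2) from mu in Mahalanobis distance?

Step 1 — centre the observation: (x - mu) = (3, 2).

Step 2 — invert Sigma. det(Sigma) = 7·5 - (1)² = 34.
  Sigma^{-1} = (1/det) · [[d, -b], [-b, a]] = [[0.1471, -0.0294],
 [-0.0294, 0.2059]].

Step 3 — form the quadratic (x - mu)^T · Sigma^{-1} · (x - mu):
  Sigma^{-1} · (x - mu) = (0.3824, 0.3235).
  (x - mu)^T · [Sigma^{-1} · (x - mu)] = (3)·(0.3824) + (2)·(0.3235) = 1.7941.

Step 4 — take square root: d = √(1.7941) ≈ 1.3394.

d(x, mu) = √(1.7941) ≈ 1.3394


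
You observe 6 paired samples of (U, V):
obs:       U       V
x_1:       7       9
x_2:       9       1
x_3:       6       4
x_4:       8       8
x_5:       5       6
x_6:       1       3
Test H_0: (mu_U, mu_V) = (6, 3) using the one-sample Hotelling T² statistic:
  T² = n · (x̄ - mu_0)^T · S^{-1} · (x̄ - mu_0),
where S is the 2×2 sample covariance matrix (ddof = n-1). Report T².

Step 1 — sample mean vector:
  mean(U) = (7 + 9 + 6 + 8 + 5 + 1) / 6 = 36/6 = 6
  mean(V) = (9 + 1 + 4 + 8 + 6 + 3) / 6 = 31/6 = 5.1667
  x̄ = (6, 5.1667),  deviation x̄ - mu_0 = (6, 5.1667) - (6, 3) = (0, 2.1667).

Step 2 — sample covariance matrix, S[i,j] = (1/(n-1)) · Σ_k (x_{k,i} - mean_i) · (x_{k,j} - mean_j), divisor n-1 = 5:
  S[U,U] = ((1)·(1) + (3)·(3) + (0)·(0) + (2)·(2) + (-1)·(-1) + (-5)·(-5)) / 5 = 40/5 = 8
  S[U,V] = ((1)·(3.8333) + (3)·(-4.1667) + (0)·(-1.1667) + (2)·(2.8333) + (-1)·(0.8333) + (-5)·(-2.1667)) / 5 = 7/5 = 1.4
  S[V,V] = ((3.8333)·(3.8333) + (-4.1667)·(-4.1667) + (-1.1667)·(-1.1667) + (2.8333)·(2.8333) + (0.8333)·(0.8333) + (-2.1667)·(-2.1667)) / 5 = 46.8333/5 = 9.3667
  S = [[8, 1.4],
 [1.4, 9.3667]].

Step 3 — invert S. det(S) = 8·9.3667 - (1.4)² = 72.9733.
  S^{-1} = (1/det) · [[d, -b], [-b, a]] = [[0.1284, -0.0192],
 [-0.0192, 0.1096]].

Step 4 — quadratic form (x̄ - mu_0)^T · S^{-1} · (x̄ - mu_0):
  S^{-1} · (x̄ - mu_0) = (-0.0416, 0.2375),
  (x̄ - mu_0)^T · [...] = (0)·(-0.0416) + (2.1667)·(0.2375) = 0.5146.

Step 5 — scale by n: T² = 6 · 0.5146 = 3.0879.

T² ≈ 3.0879
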